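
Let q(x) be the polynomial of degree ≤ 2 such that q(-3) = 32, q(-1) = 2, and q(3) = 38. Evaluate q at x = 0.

Using the Lagrange interpolation formula with nodes -3, -1, 3:
  L_0(x) = (x + 1)(x - 3) / 12
  L_1(x) = (x + 3)(x - 3) / -8
  L_2(x) = (x + 3)(x + 1) / 24
Then q(x) = 32·L_0(x) + 2·L_1(x) + 38·L_2(x).
Expanding and collecting terms gives q(x) = 4x² + x - 1.
Evaluating at x = 0: q(0) = -1.

-1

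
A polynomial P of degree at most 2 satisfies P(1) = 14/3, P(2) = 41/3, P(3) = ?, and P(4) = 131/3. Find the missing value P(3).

The 3 known points determine the degree-2 polynomial uniquely.
Write P(u) = au^2 + bu + c. Substituting each data point gives a linear system:
  a + b + c = 14/3
  4a + 2b + c = 41/3
  16a + 4b + c = 131/3
Solving the system yields a = 2, b = 3, c = -1/3.
So P(u) = 2u^2 + 3u - 1/3.
Then P(3) = 80/3.

80/3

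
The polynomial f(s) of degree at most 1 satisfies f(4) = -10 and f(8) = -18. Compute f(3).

Using the Lagrange interpolation formula with nodes 4, 8:
  L_0(s) = (s - 8) / -4
  L_1(s) = (s - 4) / 4
Then f(s) = -10·L_0(s) - 18·L_1(s).
Expanding and collecting terms gives f(s) = -2s - 2.
Evaluating at s = 3: f(3) = -8.

-8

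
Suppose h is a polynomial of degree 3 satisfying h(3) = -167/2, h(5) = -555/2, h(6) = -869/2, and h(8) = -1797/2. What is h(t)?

Write h(t) = at^3 + bt^2 + ct + d. Substituting each data point gives a linear system:
  27a + 9b + 3c + d = -167/2
  125a + 25b + 5c + d = -555/2
  216a + 36b + 6c + d = -869/2
  512a + 64b + 8c + d = -1797/2
Solving the system yields a = -1, b = -6, c = 0, d = -5/2.
So h(t) = -t^3 - 6t^2 - 5/2.
Check: h(6) = -869/2. ✓

h(t) = -t^3 - 6t^2 - 5/2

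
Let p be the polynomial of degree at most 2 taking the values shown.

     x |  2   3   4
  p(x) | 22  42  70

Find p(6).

150

Write p(x) = ax^2 + bx + c. Substituting each data point gives a linear system:
  4a + 2b + c = 22
  9a + 3b + c = 42
  16a + 4b + c = 70
Solving the system yields a = 4, b = 0, c = 6.
So p(x) = 4x² + 6.
Then p(6) = 150.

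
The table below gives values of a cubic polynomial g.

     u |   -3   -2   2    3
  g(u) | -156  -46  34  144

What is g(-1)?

Using the Lagrange interpolation formula with nodes -3, -2, 2, 3:
  L_0(u) = (u + 2)(u - 2)(u - 3) / -30
  L_1(u) = (u + 3)(u - 2)(u - 3) / 20
  L_2(u) = (u + 3)(u + 2)(u - 3) / -20
  L_3(u) = (u + 3)(u + 2)(u - 2) / 30
Then g(u) = -156·L_0(u) - 46·L_1(u) + 34·L_2(u) + 144·L_3(u).
Expanding and collecting terms gives g(u) = 6u^3 - 4u - 6.
Evaluating at u = -1: g(-1) = -8.

-8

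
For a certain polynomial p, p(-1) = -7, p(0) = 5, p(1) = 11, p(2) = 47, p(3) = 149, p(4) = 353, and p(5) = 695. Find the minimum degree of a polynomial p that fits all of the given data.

3

Forward differences of the values at t = -1, 0, 1, 2, 3, 4, 5:
  p  : -7  5  11  47  149  353  695
  Δ  : 12  6  36  102  204  342
  Δ^2: -6  30  66  102  138
  Δ^3: 36  36  36  36
  Δ^4: 0  0  0
  Δ^5: 0  0
  Δ^6: 0
The third differences are constant (36) and nonzero, while all higher differences vanish, so the minimal degree is 3.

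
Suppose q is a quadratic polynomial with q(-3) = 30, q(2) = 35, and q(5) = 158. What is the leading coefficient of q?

5

Write q(x) = ax^2 + bx + c. Substituting each data point gives a linear system:
  9a - 3b + c = 30
  4a + 2b + c = 35
  25a + 5b + c = 158
Solving the system yields a = 5, b = 6, c = 3.
So q(x) = 5x² + 6x + 3.
The leading coefficient is 5.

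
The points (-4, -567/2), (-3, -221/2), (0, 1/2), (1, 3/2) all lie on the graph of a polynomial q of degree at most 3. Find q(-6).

Write q(t) = at^3 + bt^2 + ct + d. Substituting each data point gives a linear system:
  -64a + 16b - 4c + d = -567/2
  -27a + 9b - 3c + d = -221/2
  d = 1/2
  a + b + c + d = 3/2
Solving the system yields a = 5, b = 1, c = -5, d = 1/2.
So q(t) = 5t³ + t² - 5t + 1/2.
Then q(-6) = -2027/2.

-2027/2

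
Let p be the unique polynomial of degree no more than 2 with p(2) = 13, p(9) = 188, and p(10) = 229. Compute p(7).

Write p(n) = an^2 + bn + c. Substituting each data point gives a linear system:
  4a + 2b + c = 13
  81a + 9b + c = 188
  100a + 10b + c = 229
Solving the system yields a = 2, b = 3, c = -1.
So p(n) = 2n^2 + 3n - 1.
Then p(7) = 118.

118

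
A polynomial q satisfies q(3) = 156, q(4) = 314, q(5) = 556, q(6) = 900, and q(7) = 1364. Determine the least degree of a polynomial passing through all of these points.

Forward differences of the values at x = 3, 4, 5, 6, 7:
  q  : 156  314  556  900  1364
  Δ  : 158  242  344  464
  Δ^2: 84  102  120
  Δ^3: 18  18
  Δ^4: 0
The third differences are constant (18) and nonzero, while all higher differences vanish, so the minimal degree is 3.

3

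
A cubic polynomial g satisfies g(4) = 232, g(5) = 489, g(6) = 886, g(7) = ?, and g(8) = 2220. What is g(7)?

The 4 known points determine the degree-3 polynomial uniquely.
Write g(n) = an^3 + bn^2 + cn + d. Substituting each data point gives a linear system:
  64a + 16b + 4c + d = 232
  125a + 25b + 5c + d = 489
  216a + 36b + 6c + d = 886
  512a + 64b + 8c + d = 2220
Solving the system yields a = 5, b = -5, c = -3, d = 4.
So g(n) = 5n^3 - 5n^2 - 3n + 4.
Then g(7) = 1453.

1453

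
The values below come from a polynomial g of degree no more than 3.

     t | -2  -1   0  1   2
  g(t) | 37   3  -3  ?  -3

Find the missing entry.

The 4 known points determine the degree-3 polynomial uniquely.
Write g(t) = at^3 + bt^2 + ct + d. Substituting each data point gives a linear system:
  -8a + 4b - 2c + d = 37
  -a + b - c + d = 3
  d = -3
  8a + 4b + 2c + d = -3
Solving the system yields a = -3, b = 5, c = 2, d = -3.
So g(t) = -3t^3 + 5t^2 + 2t - 3.
Then g(1) = 1.

1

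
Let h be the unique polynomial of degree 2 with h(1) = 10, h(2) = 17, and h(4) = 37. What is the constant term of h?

5

Write h(u) = au^2 + bu + c. Substituting each data point gives a linear system:
  a + b + c = 10
  4a + 2b + c = 17
  16a + 4b + c = 37
Solving the system yields a = 1, b = 4, c = 5.
So h(u) = u^2 + 4u + 5.
The constant term is 5.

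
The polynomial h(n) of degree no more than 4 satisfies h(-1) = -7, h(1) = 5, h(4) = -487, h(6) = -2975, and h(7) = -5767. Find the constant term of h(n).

Write h(n) = an^4 + bn^3 + cn^2 + dn + e. Substituting each data point gives a linear system:
  a - b + c - d + e = -7
  a + b + c + d + e = 5
  256a + 64b + 16c + 4d + e = -487
  1296a + 216b + 36c + 6d + e = -2975
  2401a + 343b + 49c + 7d + e = -5767
Solving the system yields a = -3, b = 4, c = 1, d = 2, e = 1.
So h(n) = -3n^4 + 4n^3 + n^2 + 2n + 1.
The constant term is 1.

1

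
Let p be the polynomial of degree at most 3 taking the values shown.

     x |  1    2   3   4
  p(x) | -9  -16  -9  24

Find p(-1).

Forward differences of the values at x = 1, 2, 3, 4:
  p  : -9  -16  -9  24
  Δ  : -7  7  33
  Δ^2: 14  26
  Δ^3: 12
The third differences are constant, confirming degree 3.
Interpolating (Newton forward form) and evaluating at x = -1 gives p(-1) = -1.

-1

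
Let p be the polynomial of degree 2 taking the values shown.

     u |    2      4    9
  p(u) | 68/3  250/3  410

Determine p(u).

p(u) = 5u^2 + (1/3)u + 2

Write p(u) = au^2 + bu + c. Substituting each data point gives a linear system:
  4a + 2b + c = 68/3
  16a + 4b + c = 250/3
  81a + 9b + c = 410
Solving the system yields a = 5, b = 1/3, c = 2.
So p(u) = 5u² + (1/3)u + 2.
Check: p(2) = 68/3. ✓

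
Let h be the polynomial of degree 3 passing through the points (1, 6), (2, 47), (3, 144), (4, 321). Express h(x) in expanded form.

Using the Lagrange interpolation formula with nodes 1, 2, 3, 4:
  L_0(x) = (x - 2)(x - 3)(x - 4) / -6
  L_1(x) = (x - 1)(x - 3)(x - 4) / 2
  L_2(x) = (x - 1)(x - 2)(x - 4) / -2
  L_3(x) = (x - 1)(x - 2)(x - 3) / 6
Then h(x) = 6·L_0(x) + 47·L_1(x) + 144·L_2(x) + 321·L_3(x).
Expanding and collecting terms gives h(x) = 4x^3 + 4x^2 + x - 3.
Check: h(3) = 144. ✓

h(x) = 4x^3 + 4x^2 + x - 3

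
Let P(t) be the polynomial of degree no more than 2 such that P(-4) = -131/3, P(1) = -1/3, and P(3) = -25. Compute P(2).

Using the Lagrange interpolation formula with nodes -4, 1, 3:
  L_0(t) = (t - 1)(t - 3) / 35
  L_1(t) = (t + 4)(t - 3) / -10
  L_2(t) = (t + 4)(t - 1) / 14
Then P(t) = -131/3·L_0(t) - 1/3·L_1(t) - 25·L_2(t).
Expanding and collecting terms gives P(t) = -3t^2 - (1/3)t + 3.
Evaluating at t = 2: P(2) = -29/3.

-29/3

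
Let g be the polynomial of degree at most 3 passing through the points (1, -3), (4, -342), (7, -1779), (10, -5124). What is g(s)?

g(s) = -5s^3 - s^2 - 3s + 6

Using the Lagrange interpolation formula with nodes 1, 4, 7, 10:
  L_0(s) = (s - 4)(s - 7)(s - 10) / -162
  L_1(s) = (s - 1)(s - 7)(s - 10) / 54
  L_2(s) = (s - 1)(s - 4)(s - 10) / -54
  L_3(s) = (s - 1)(s - 4)(s - 7) / 162
Then g(s) = -3·L_0(s) - 342·L_1(s) - 1779·L_2(s) - 5124·L_3(s).
Expanding and collecting terms gives g(s) = -5s³ - s² - 3s + 6.
Check: g(10) = -5124. ✓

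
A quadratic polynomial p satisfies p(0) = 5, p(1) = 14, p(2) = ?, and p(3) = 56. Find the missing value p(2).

On equispaced nodes a degree-2 polynomial has vanishing third forward difference, so
  - p(0) + 3·p(1) - 3·p(2) + p(3) = 0.
Substituting the known values and solving for p(2):
  -3·p(2) = -93
  p(2) = 31.

31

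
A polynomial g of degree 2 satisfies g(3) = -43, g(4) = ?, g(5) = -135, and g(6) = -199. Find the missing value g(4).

The 3 known points determine the degree-2 polynomial uniquely.
Write g(s) = as^2 + bs + c. Substituting each data point gives a linear system:
  9a + 3b + c = -43
  25a + 5b + c = -135
  36a + 6b + c = -199
Solving the system yields a = -6, b = 2, c = 5.
So g(s) = -6s^2 + 2s + 5.
Then g(4) = -83.

-83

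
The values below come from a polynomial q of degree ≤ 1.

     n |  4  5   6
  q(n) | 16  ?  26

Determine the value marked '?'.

The 2 known points determine the degree-1 polynomial uniquely.
Write q(n) = an + b. Substituting each data point gives a linear system:
  4a + b = 16
  6a + b = 26
Solving the system yields a = 5, b = -4.
So q(n) = 5n - 4.
Then q(5) = 21.

21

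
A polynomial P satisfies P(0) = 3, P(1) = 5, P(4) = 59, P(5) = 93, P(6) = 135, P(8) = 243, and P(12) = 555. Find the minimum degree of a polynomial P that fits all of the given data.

2

Divided differences on the nodes 0, 1, 4, 5, 6, 8, 12:
  order 0: 3  5  59  93  135  243  555
  order 1: 2  18  34  42  54  78
  order 2: 4  4  4  4  4
  order 3: 0  0  0  0
  order 4: 0  0  0
  order 5: 0  0
  order 6: 0
The order-2 divided differences are all 4 (nonzero) and every higher order vanishes, so the data lies on a polynomial of degree exactly 2.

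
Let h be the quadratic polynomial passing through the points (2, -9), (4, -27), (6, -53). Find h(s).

Write h(s) = as^2 + bs + c. Substituting each data point gives a linear system:
  4a + 2b + c = -9
  16a + 4b + c = -27
  36a + 6b + c = -53
Solving the system yields a = -1, b = -3, c = 1.
So h(s) = -s^2 - 3s + 1.
Check: h(4) = -27. ✓

h(s) = -s^2 - 3s + 1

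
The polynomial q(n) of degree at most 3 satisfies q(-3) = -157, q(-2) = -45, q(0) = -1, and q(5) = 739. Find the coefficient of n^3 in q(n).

6

Write q(n) = an^3 + bn^2 + cn + d. Substituting each data point gives a linear system:
  -27a + 9b - 3c + d = -157
  -8a + 4b - 2c + d = -45
  d = -1
  125a + 25b + 5c + d = 739
Solving the system yields a = 6, b = 0, c = -2, d = -1.
So q(n) = 6n^3 - 2n - 1.
The leading coefficient is 6.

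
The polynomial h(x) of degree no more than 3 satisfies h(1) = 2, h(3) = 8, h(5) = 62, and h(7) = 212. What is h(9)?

506

Write h(x) = ax^3 + bx^2 + cx + d. Substituting each data point gives a linear system:
  a + b + c + d = 2
  27a + 9b + 3c + d = 8
  125a + 25b + 5c + d = 62
  343a + 49b + 7c + d = 212
Solving the system yields a = 1, b = -3, c = 2, d = 2.
So h(x) = x^3 - 3x^2 + 2x + 2.
Then h(9) = 506.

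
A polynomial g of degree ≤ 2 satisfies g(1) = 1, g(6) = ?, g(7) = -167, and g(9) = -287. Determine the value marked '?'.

The 3 known points determine the degree-2 polynomial uniquely.
Write g(s) = as^2 + bs + c. Substituting each data point gives a linear system:
  a + b + c = 1
  49a + 7b + c = -167
  81a + 9b + c = -287
Solving the system yields a = -4, b = 4, c = 1.
So g(s) = -4s^2 + 4s + 1.
Then g(6) = -119.

-119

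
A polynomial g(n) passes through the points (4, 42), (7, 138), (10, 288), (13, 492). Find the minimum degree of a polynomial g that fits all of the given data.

Forward differences of the values at n = 4, 7, 10, 13:
  g  : 42  138  288  492
  Δ  : 96  150  204
  Δ^2: 54  54
  Δ^3: 0
The second differences are constant (54) and nonzero, while all higher differences vanish, so the minimal degree is 2.

2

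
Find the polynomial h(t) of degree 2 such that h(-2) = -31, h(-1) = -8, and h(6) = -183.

Write h(t) = at^2 + bt + c. Substituting each data point gives a linear system:
  4a - 2b + c = -31
  a - b + c = -8
  36a + 6b + c = -183
Solving the system yields a = -6, b = 5, c = 3.
So h(t) = -6t² + 5t + 3.
Check: h(6) = -183. ✓

h(t) = -6t^2 + 5t + 3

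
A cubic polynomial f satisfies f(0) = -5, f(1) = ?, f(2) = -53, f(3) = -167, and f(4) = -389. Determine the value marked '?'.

The 4 known points determine the degree-3 polynomial uniquely.
Write f(s) = as^3 + bs^2 + cs + d. Substituting each data point gives a linear system:
  d = -5
  8a + 4b + 2c + d = -53
  27a + 9b + 3c + d = -167
  64a + 16b + 4c + d = -389
Solving the system yields a = -6, b = 0, c = 0, d = -5.
So f(s) = -6s^3 - 5.
Then f(1) = -11.

-11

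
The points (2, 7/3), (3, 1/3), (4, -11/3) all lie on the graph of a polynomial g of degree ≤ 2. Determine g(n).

Using the Lagrange interpolation formula with nodes 2, 3, 4:
  L_0(n) = (n - 3)(n - 4) / 2
  L_1(n) = (n - 2)(n - 4) / -1
  L_2(n) = (n - 2)(n - 3) / 2
Then g(n) = 7/3·L_0(n) + 1/3·L_1(n) - 11/3·L_2(n).
Expanding and collecting terms gives g(n) = -n^2 + 3n + 1/3.
Check: g(4) = -11/3. ✓

g(n) = -n^2 + 3n + 1/3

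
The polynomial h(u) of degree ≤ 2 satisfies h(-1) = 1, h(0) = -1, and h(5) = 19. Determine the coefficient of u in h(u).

Write h(u) = au^2 + bu + c. Substituting each data point gives a linear system:
  a - b + c = 1
  c = -1
  25a + 5b + c = 19
Solving the system yields a = 1, b = -1, c = -1.
So h(u) = u^2 - u - 1.
The coefficient of u is -1.

-1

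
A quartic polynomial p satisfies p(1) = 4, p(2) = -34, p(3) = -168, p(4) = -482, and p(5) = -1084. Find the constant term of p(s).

6

Write p(s) = as^4 + bs^3 + cs^2 + ds + e. Substituting each data point gives a linear system:
  a + b + c + d + e = 4
  16a + 8b + 4c + 2d + e = -34
  81a + 27b + 9c + 3d + e = -168
  256a + 64b + 16c + 4d + e = -482
  625a + 125b + 25c + 5d + e = -1084
Solving the system yields a = -1, b = -4, c = 1, d = 2, e = 6.
So p(s) = -s⁴ - 4s³ + s² + 2s + 6.
The constant term is 6.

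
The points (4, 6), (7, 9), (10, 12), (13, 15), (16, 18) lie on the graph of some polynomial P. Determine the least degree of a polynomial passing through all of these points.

Forward differences of the values at n = 4, 7, 10, 13, 16:
  P  : 6  9  12  15  18
  Δ  : 3  3  3  3
  Δ^2: 0  0  0
  Δ^3: 0  0
  Δ^4: 0
The first differences are constant (3) and nonzero, while all higher differences vanish, so the minimal degree is 1.

1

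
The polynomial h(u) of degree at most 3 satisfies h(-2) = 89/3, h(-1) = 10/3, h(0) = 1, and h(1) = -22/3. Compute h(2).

-155/3

Using the Lagrange interpolation formula with nodes -2, -1, 0, 1:
  L_0(u) = (u + 1)u(u - 1) / -6
  L_1(u) = (u + 2)u(u - 1) / 2
  L_2(u) = (u + 2)(u + 1)(u - 1) / -2
  L_3(u) = (u + 2)(u + 1)u / 6
Then h(u) = 89/3·L_0(u) + 10/3·L_1(u) + 1·L_2(u) - 22/3·L_3(u).
Expanding and collecting terms gives h(u) = -5u³ - 3u² - (1/3)u + 1.
Evaluating at u = 2: h(2) = -155/3.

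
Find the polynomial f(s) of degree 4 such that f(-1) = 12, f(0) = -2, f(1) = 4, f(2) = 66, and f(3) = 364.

Write f(s) = as^4 + bs^3 + cs^2 + ds + e. Substituting each data point gives a linear system:
  a - b + c - d + e = 12
  e = -2
  a + b + c + d + e = 4
  16a + 8b + 4c + 2d + e = 66
  81a + 27b + 9c + 3d + e = 364
Solving the system yields a = 6, b = -6, c = 4, d = 2, e = -2.
So f(s) = 6s⁴ - 6s³ + 4s² + 2s - 2.
Check: f(0) = -2. ✓

f(s) = 6s^4 - 6s^3 + 4s^2 + 2s - 2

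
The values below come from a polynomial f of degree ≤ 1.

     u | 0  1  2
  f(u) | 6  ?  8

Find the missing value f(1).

On equispaced nodes a degree-1 polynomial has vanishing second forward difference, so
  f(0) - 2·f(1) + f(2) = 0.
Substituting the known values and solving for f(1):
  -2·f(1) = -14
  f(1) = 7.

7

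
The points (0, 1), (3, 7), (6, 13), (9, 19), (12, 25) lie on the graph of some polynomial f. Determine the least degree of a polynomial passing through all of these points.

1

Forward differences of the values at t = 0, 3, 6, 9, 12:
  f  : 1  7  13  19  25
  Δ  : 6  6  6  6
  Δ^2: 0  0  0
  Δ^3: 0  0
  Δ^4: 0
The first differences are constant (6) and nonzero, while all higher differences vanish, so the minimal degree is 1.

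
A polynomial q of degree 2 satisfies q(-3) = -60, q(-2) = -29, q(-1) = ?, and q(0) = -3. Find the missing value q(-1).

-10

On equispaced nodes a degree-2 polynomial has vanishing third forward difference, so
  - q(-3) + 3·q(-2) - 3·q(-1) + q(0) = 0.
Substituting the known values and solving for q(-1):
  -3·q(-1) = 30
  q(-1) = -10.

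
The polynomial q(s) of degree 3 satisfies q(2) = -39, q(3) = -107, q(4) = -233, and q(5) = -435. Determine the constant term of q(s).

-5

Write q(s) = as^3 + bs^2 + cs + d. Substituting each data point gives a linear system:
  8a + 4b + 2c + d = -39
  27a + 9b + 3c + d = -107
  64a + 16b + 4c + d = -233
  125a + 25b + 5c + d = -435
Solving the system yields a = -3, b = -2, c = -1, d = -5.
So q(s) = -3s^3 - 2s^2 - s - 5.
The constant term is -5.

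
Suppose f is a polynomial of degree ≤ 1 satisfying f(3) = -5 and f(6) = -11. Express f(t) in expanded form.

Using the Lagrange interpolation formula with nodes 3, 6:
  L_0(t) = (t - 6) / -3
  L_1(t) = (t - 3) / 3
Then f(t) = -5·L_0(t) - 11·L_1(t).
Expanding and collecting terms gives f(t) = -2t + 1.
Check: f(6) = -11. ✓

f(t) = -2t + 1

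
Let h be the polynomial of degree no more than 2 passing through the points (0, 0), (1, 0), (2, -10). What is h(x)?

Write h(x) = ax^2 + bx + c. Substituting each data point gives a linear system:
  c = 0
  a + b + c = 0
  4a + 2b + c = -10
Solving the system yields a = -5, b = 5, c = 0.
So h(x) = -5x^2 + 5x.
Check: h(2) = -10. ✓

h(x) = -5x^2 + 5x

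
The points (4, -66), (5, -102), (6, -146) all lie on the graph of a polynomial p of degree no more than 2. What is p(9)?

-326

Forward differences of the values at n = 4, 5, 6:
  p  : -66  -102  -146
  Δ  : -36  -44
  Δ^2: -8
The second differences are constant, confirming degree 2.
Interpolating (Newton forward form) and evaluating at n = 9 gives p(9) = -326.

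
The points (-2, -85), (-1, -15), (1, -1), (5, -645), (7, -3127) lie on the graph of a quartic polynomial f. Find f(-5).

-1915

Using the Lagrange interpolation formula with nodes -2, -1, 1, 5, 7:
  L_0(t) = (t + 1)(t - 1)(t - 5)(t - 7) / 189
  L_1(t) = (t + 2)(t - 1)(t - 5)(t - 7) / -96
  L_2(t) = (t + 2)(t + 1)(t - 5)(t - 7) / 144
  L_3(t) = (t + 2)(t + 1)(t - 1)(t - 7) / -336
  L_4(t) = (t + 2)(t + 1)(t - 1)(t - 5) / 864
Then f(t) = -85·L_0(t) - 15·L_1(t) - 1·L_2(t) - 645·L_3(t) - 3127·L_4(t).
Expanding and collecting terms gives f(t) = -2t⁴ + 5t³ - t² + 2t - 5.
Evaluating at t = -5: f(-5) = -1915.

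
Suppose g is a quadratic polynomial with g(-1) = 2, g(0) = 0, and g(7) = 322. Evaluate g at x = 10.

640

Write g(x) = ax^2 + bx + c. Substituting each data point gives a linear system:
  a - b + c = 2
  c = 0
  49a + 7b + c = 322
Solving the system yields a = 6, b = 4, c = 0.
So g(x) = 6x² + 4x.
Then g(10) = 640.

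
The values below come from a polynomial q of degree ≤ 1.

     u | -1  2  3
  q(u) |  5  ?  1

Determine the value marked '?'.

2

The 2 known points determine the degree-1 polynomial uniquely.
Write q(u) = au + b. Substituting each data point gives a linear system:
  -a + b = 5
  3a + b = 1
Solving the system yields a = -1, b = 4.
So q(u) = -u + 4.
Then q(2) = 2.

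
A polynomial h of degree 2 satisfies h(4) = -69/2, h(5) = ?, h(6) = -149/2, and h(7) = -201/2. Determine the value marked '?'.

-105/2

On equispaced nodes a degree-2 polynomial has vanishing third forward difference, so
  - h(4) + 3·h(5) - 3·h(6) + h(7) = 0.
Substituting the known values and solving for h(5):
  3·h(5) = -315/2
  h(5) = -105/2.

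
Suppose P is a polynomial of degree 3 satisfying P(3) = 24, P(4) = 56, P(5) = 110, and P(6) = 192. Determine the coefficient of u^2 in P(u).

-1

Write P(u) = au^3 + bu^2 + cu + d. Substituting each data point gives a linear system:
  27a + 9b + 3c + d = 24
  64a + 16b + 4c + d = 56
  125a + 25b + 5c + d = 110
  216a + 36b + 6c + d = 192
Solving the system yields a = 1, b = -1, c = 2, d = 0.
So P(u) = u^3 - u^2 + 2u.
The coefficient of u^2 is -1.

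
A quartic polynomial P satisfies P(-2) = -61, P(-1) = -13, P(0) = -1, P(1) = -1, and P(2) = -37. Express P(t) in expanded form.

P(t) = -2t^4 - 4t^2 + 6t - 1

Write P(t) = at^4 + bt^3 + ct^2 + dt + e. Substituting each data point gives a linear system:
  16a - 8b + 4c - 2d + e = -61
  a - b + c - d + e = -13
  e = -1
  a + b + c + d + e = -1
  16a + 8b + 4c + 2d + e = -37
Solving the system yields a = -2, b = 0, c = -4, d = 6, e = -1.
So P(t) = -2t^4 - 4t^2 + 6t - 1.
Check: P(-1) = -13. ✓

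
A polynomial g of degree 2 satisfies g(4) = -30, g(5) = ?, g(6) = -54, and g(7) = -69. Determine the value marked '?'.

On equispaced nodes a degree-2 polynomial has vanishing third forward difference, so
  - g(4) + 3·g(5) - 3·g(6) + g(7) = 0.
Substituting the known values and solving for g(5):
  3·g(5) = -123
  g(5) = -41.

-41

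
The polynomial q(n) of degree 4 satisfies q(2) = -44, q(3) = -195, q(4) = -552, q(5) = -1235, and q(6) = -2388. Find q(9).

-10467

Write q(n) = an^4 + bn^3 + cn^2 + dn + e. Substituting each data point gives a linear system:
  16a + 8b + 4c + 2d + e = -44
  81a + 27b + 9c + 3d + e = -195
  256a + 64b + 16c + 4d + e = -552
  625a + 125b + 25c + 5d + e = -1235
  1296a + 216b + 36c + 6d + e = -2388
Solving the system yields a = -1, b = -6, c = 6, d = -2, e = 0.
So q(n) = -n⁴ - 6n³ + 6n² - 2n.
Then q(9) = -10467.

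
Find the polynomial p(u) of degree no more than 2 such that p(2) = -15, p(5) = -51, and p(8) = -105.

Using the Lagrange interpolation formula with nodes 2, 5, 8:
  L_0(u) = (u - 5)(u - 8) / 18
  L_1(u) = (u - 2)(u - 8) / -9
  L_2(u) = (u - 2)(u - 5) / 18
Then p(u) = -15·L_0(u) - 51·L_1(u) - 105·L_2(u).
Expanding and collecting terms gives p(u) = -u^2 - 5u - 1.
Check: p(5) = -51. ✓

p(u) = -u^2 - 5u - 1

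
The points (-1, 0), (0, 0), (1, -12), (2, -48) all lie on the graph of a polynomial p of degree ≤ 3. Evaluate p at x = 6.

-672

Forward differences of the values at x = -1, 0, 1, 2:
  p  : 0  0  -12  -48
  Δ  : 0  -12  -36
  Δ^2: -12  -24
  Δ^3: -12
The third differences are constant, confirming degree 3.
Interpolating (Newton forward form) and evaluating at x = 6 gives p(6) = -672.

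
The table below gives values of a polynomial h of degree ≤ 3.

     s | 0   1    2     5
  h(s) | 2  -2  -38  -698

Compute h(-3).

Using the Lagrange interpolation formula with nodes 0, 1, 2, 5:
  L_0(s) = (s - 1)(s - 2)(s - 5) / -10
  L_1(s) = s(s - 2)(s - 5) / 4
  L_2(s) = s(s - 1)(s - 5) / -6
  L_3(s) = s(s - 1)(s - 2) / 60
Then h(s) = 2·L_0(s) - 2·L_1(s) - 38·L_2(s) - 698·L_3(s).
Expanding and collecting terms gives h(s) = -6s^3 + 2s^2 + 2.
Evaluating at s = -3: h(-3) = 182.

182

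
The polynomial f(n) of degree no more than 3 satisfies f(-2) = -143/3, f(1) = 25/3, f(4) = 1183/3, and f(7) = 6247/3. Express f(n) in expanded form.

Write f(n) = an^3 + bn^2 + cn + d. Substituting each data point gives a linear system:
  -8a + 4b - 2c + d = -143/3
  a + b + c + d = 25/3
  64a + 16b + 4c + d = 1183/3
  343a + 49b + 7c + d = 6247/3
Solving the system yields a = 6, b = 1/3, c = 1, d = 1.
So f(n) = 6n³ + (1/3)n² + n + 1.
Check: f(-2) = -143/3. ✓

f(n) = 6n^3 + (1/3)n^2 + n + 1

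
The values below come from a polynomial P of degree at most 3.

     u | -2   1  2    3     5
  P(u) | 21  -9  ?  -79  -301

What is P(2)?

The 4 known points determine the degree-3 polynomial uniquely.
Write P(u) = au^3 + bu^2 + cu + d. Substituting each data point gives a linear system:
  -8a + 4b - 2c + d = 21
  a + b + c + d = -9
  27a + 9b + 3c + d = -79
  125a + 25b + 5c + d = -301
Solving the system yields a = -2, b = -1, c = -5, d = -1.
So P(u) = -2u^3 - u^2 - 5u - 1.
Then P(2) = -31.

-31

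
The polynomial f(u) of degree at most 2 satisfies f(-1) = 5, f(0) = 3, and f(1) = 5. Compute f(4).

Write f(u) = au^2 + bu + c. Substituting each data point gives a linear system:
  a - b + c = 5
  c = 3
  a + b + c = 5
Solving the system yields a = 2, b = 0, c = 3.
So f(u) = 2u^2 + 3.
Then f(4) = 35.

35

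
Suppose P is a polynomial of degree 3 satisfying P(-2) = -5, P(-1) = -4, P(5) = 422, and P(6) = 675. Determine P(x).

P(x) = 2x^3 + 6x^2 + 5x - 3

Write P(x) = ax^3 + bx^2 + cx + d. Substituting each data point gives a linear system:
  -8a + 4b - 2c + d = -5
  -a + b - c + d = -4
  125a + 25b + 5c + d = 422
  216a + 36b + 6c + d = 675
Solving the system yields a = 2, b = 6, c = 5, d = -3.
So P(x) = 2x^3 + 6x^2 + 5x - 3.
Check: P(6) = 675. ✓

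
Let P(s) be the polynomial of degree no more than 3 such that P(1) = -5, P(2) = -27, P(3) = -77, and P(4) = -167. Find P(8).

-1167

Using the Lagrange interpolation formula with nodes 1, 2, 3, 4:
  L_0(s) = (s - 2)(s - 3)(s - 4) / -6
  L_1(s) = (s - 1)(s - 3)(s - 4) / 2
  L_2(s) = (s - 1)(s - 2)(s - 4) / -2
  L_3(s) = (s - 1)(s - 2)(s - 3) / 6
Then P(s) = -5·L_0(s) - 27·L_1(s) - 77·L_2(s) - 167·L_3(s).
Expanding and collecting terms gives P(s) = -2s^3 - 2s^2 - 2s + 1.
Evaluating at s = 8: P(8) = -1167.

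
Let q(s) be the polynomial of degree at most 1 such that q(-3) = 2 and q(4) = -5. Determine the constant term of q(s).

-1

Write q(s) = as + b. Substituting each data point gives a linear system:
  -3a + b = 2
  4a + b = -5
Solving the system yields a = -1, b = -1.
So q(s) = -s - 1.
The constant term is -1.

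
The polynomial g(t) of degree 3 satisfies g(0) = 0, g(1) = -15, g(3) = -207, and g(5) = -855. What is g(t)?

Write g(t) = at^3 + bt^2 + ct + d. Substituting each data point gives a linear system:
  d = 0
  a + b + c + d = -15
  27a + 9b + 3c + d = -207
  125a + 25b + 5c + d = -855
Solving the system yields a = -6, b = -3, c = -6, d = 0.
So g(t) = -6t^3 - 3t^2 - 6t.
Check: g(3) = -207. ✓

g(t) = -6t^3 - 3t^2 - 6t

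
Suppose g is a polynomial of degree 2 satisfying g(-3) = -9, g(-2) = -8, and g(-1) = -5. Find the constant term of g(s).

Write g(s) = as^2 + bs + c. Substituting each data point gives a linear system:
  9a - 3b + c = -9
  4a - 2b + c = -8
  a - b + c = -5
Solving the system yields a = 1, b = 6, c = 0.
So g(s) = s^2 + 6s.
The constant term is 0.

0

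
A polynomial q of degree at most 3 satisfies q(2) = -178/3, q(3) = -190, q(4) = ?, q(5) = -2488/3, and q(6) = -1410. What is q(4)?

The 4 known points determine the degree-3 polynomial uniquely.
Write q(u) = au^3 + bu^2 + cu + d. Substituting each data point gives a linear system:
  8a + 4b + 2c + d = -178/3
  27a + 9b + 3c + d = -190
  125a + 25b + 5c + d = -2488/3
  216a + 36b + 6c + d = -1410
Solving the system yields a = -6, b = -3, c = -5/3, d = 4.
So q(u) = -6u^3 - 3u^2 - (5/3)u + 4.
Then q(4) = -1304/3.

-1304/3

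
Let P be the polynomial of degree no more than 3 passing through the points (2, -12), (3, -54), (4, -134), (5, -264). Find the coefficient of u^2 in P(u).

Write P(u) = au^3 + bu^2 + cu + d. Substituting each data point gives a linear system:
  8a + 4b + 2c + d = -12
  27a + 9b + 3c + d = -54
  64a + 16b + 4c + d = -134
  125a + 25b + 5c + d = -264
Solving the system yields a = -2, b = -1, c = 1, d = 6.
So P(u) = -2u^3 - u^2 + u + 6.
The coefficient of u^2 is -1.

-1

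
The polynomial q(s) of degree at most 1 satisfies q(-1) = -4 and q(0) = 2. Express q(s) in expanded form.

Write q(s) = as + b. Substituting each data point gives a linear system:
  -a + b = -4
  b = 2
Solving the system yields a = 6, b = 2.
So q(s) = 6s + 2.
Check: q(-1) = -4. ✓

q(s) = 6s + 2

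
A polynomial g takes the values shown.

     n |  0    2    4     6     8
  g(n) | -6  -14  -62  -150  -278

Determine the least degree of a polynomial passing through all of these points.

2

Forward differences of the values at n = 0, 2, 4, 6, 8:
  g  : -6  -14  -62  -150  -278
  Δ  : -8  -48  -88  -128
  Δ^2: -40  -40  -40
  Δ^3: 0  0
  Δ^4: 0
The second differences are constant (-40) and nonzero, while all higher differences vanish, so the minimal degree is 2.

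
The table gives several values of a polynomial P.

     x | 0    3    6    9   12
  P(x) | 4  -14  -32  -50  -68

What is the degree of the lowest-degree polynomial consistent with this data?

1

Forward differences of the values at x = 0, 3, 6, 9, 12:
  P  : 4  -14  -32  -50  -68
  Δ  : -18  -18  -18  -18
  Δ^2: 0  0  0
  Δ^3: 0  0
  Δ^4: 0
The first differences are constant (-18) and nonzero, while all higher differences vanish, so the minimal degree is 1.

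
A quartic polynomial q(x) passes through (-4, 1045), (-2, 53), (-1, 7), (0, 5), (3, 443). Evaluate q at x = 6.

6965

Using the Lagrange interpolation formula with nodes -4, -2, -1, 0, 3:
  L_0(x) = (x + 2)(x + 1)x(x - 3) / 168
  L_1(x) = (x + 4)(x + 1)x(x - 3) / -20
  L_2(x) = (x + 4)(x + 2)x(x - 3) / 12
  L_3(x) = (x + 4)(x + 2)(x + 1)(x - 3) / -24
  L_4(x) = (x + 4)(x + 2)(x + 1)x / 420
Then q(x) = 1045·L_0(x) + 53·L_1(x) + 7·L_2(x) + 5·L_3(x) + 443·L_4(x).
Expanding and collecting terms gives q(x) = 5x⁴ + 3x³ - 4x² - 4x + 5.
Evaluating at x = 6: q(6) = 6965.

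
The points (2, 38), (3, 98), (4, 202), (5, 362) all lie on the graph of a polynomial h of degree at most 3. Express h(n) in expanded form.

Using the Lagrange interpolation formula with nodes 2, 3, 4, 5:
  L_0(n) = (n - 3)(n - 4)(n - 5) / -6
  L_1(n) = (n - 2)(n - 4)(n - 5) / 2
  L_2(n) = (n - 2)(n - 3)(n - 5) / -2
  L_3(n) = (n - 2)(n - 3)(n - 4) / 6
Then h(n) = 38·L_0(n) + 98·L_1(n) + 202·L_2(n) + 362·L_3(n).
Expanding and collecting terms gives h(n) = 2n^3 + 4n^2 + 2n + 2.
Check: h(2) = 38. ✓

h(n) = 2n^3 + 4n^2 + 2n + 2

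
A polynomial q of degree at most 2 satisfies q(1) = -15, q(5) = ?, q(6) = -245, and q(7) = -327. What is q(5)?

The 3 known points determine the degree-2 polynomial uniquely.
Write q(u) = au^2 + bu + c. Substituting each data point gives a linear system:
  a + b + c = -15
  36a + 6b + c = -245
  49a + 7b + c = -327
Solving the system yields a = -6, b = -4, c = -5.
So q(u) = -6u² - 4u - 5.
Then q(5) = -175.

-175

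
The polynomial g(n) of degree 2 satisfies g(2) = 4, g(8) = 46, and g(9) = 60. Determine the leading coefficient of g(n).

1

Write g(n) = an^2 + bn + c. Substituting each data point gives a linear system:
  4a + 2b + c = 4
  64a + 8b + c = 46
  81a + 9b + c = 60
Solving the system yields a = 1, b = -3, c = 6.
So g(n) = n² - 3n + 6.
The leading coefficient is 1.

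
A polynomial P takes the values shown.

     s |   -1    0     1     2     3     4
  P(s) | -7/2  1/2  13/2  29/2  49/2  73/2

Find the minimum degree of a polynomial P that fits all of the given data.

Forward differences of the values at s = -1, 0, 1, 2, 3, 4:
  P  : -7/2  1/2  13/2  29/2  49/2  73/2
  Δ  : 4  6  8  10  12
  Δ^2: 2  2  2  2
  Δ^3: 0  0  0
  Δ^4: 0  0
  Δ^5: 0
The second differences are constant (2) and nonzero, while all higher differences vanish, so the minimal degree is 2.

2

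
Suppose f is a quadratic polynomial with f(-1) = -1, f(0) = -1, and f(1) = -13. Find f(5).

Write f(x) = ax^2 + bx + c. Substituting each data point gives a linear system:
  a - b + c = -1
  c = -1
  a + b + c = -13
Solving the system yields a = -6, b = -6, c = -1.
So f(x) = -6x^2 - 6x - 1.
Then f(5) = -181.

-181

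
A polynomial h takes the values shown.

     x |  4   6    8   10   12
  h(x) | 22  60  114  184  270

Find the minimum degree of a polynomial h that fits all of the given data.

2

Forward differences of the values at x = 4, 6, 8, 10, 12:
  h  : 22  60  114  184  270
  Δ  : 38  54  70  86
  Δ^2: 16  16  16
  Δ^3: 0  0
  Δ^4: 0
The second differences are constant (16) and nonzero, while all higher differences vanish, so the minimal degree is 2.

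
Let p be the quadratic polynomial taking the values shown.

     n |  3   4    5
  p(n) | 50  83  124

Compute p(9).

Using the Lagrange interpolation formula with nodes 3, 4, 5:
  L_0(n) = (n - 4)(n - 5) / 2
  L_1(n) = (n - 3)(n - 5) / -1
  L_2(n) = (n - 3)(n - 4) / 2
Then p(n) = 50·L_0(n) + 83·L_1(n) + 124·L_2(n).
Expanding and collecting terms gives p(n) = 4n² + 5n - 1.
Evaluating at n = 9: p(9) = 368.

368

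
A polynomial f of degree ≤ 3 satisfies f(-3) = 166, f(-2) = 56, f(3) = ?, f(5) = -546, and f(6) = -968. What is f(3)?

-104

The 4 known points determine the degree-3 polynomial uniquely.
Write f(u) = au^3 + bu^2 + cu + d. Substituting each data point gives a linear system:
  -27a + 9b - 3c + d = 166
  -8a + 4b - 2c + d = 56
  125a + 25b + 5c + d = -546
  216a + 36b + 6c + d = -968
Solving the system yields a = -5, b = 3, c = 0, d = 4.
So f(u) = -5u^3 + 3u^2 + 4.
Then f(3) = -104.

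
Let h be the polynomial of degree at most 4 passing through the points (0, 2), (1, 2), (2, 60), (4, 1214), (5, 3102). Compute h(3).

Using the Lagrange interpolation formula with nodes 0, 1, 2, 4, 5:
  L_0(u) = (u - 1)(u - 2)(u - 4)(u - 5) / 40
  L_1(u) = u(u - 2)(u - 4)(u - 5) / -12
  L_2(u) = u(u - 1)(u - 4)(u - 5) / 12
  L_3(u) = u(u - 1)(u - 2)(u - 5) / -24
  L_4(u) = u(u - 1)(u - 2)(u - 4) / 60
Then h(u) = 2·L_0(u) + 2·L_1(u) + 60·L_2(u) + 1214·L_3(u) + 3102·L_4(u).
Expanding and collecting terms gives h(u) = 6u⁴ - 6u³ + 5u² - 5u + 2.
Evaluating at u = 3: h(3) = 356.

356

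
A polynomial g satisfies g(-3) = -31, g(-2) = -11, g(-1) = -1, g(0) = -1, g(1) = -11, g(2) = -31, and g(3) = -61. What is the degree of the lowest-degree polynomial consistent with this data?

Forward differences of the values at t = -3, -2, -1, 0, 1, 2, 3:
  g  : -31  -11  -1  -1  -11  -31  -61
  Δ  : 20  10  0  -10  -20  -30
  Δ^2: -10  -10  -10  -10  -10
  Δ^3: 0  0  0  0
  Δ^4: 0  0  0
  Δ^5: 0  0
  Δ^6: 0
The second differences are constant (-10) and nonzero, while all higher differences vanish, so the minimal degree is 2.

2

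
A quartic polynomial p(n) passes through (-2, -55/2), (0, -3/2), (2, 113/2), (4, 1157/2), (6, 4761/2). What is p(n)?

p(n) = n^4 + 5n^3 + n - 3/2

Write p(n) = an^4 + bn^3 + cn^2 + dn + e. Substituting each data point gives a linear system:
  16a - 8b + 4c - 2d + e = -55/2
  e = -3/2
  16a + 8b + 4c + 2d + e = 113/2
  256a + 64b + 16c + 4d + e = 1157/2
  1296a + 216b + 36c + 6d + e = 4761/2
Solving the system yields a = 1, b = 5, c = 0, d = 1, e = -3/2.
So p(n) = n^4 + 5n^3 + n - 3/2.
Check: p(-2) = -55/2. ✓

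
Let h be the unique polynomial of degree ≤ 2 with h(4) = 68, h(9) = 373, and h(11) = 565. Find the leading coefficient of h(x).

Write h(x) = ax^2 + bx + c. Substituting each data point gives a linear system:
  16a + 4b + c = 68
  81a + 9b + c = 373
  121a + 11b + c = 565
Solving the system yields a = 5, b = -4, c = 4.
So h(x) = 5x^2 - 4x + 4.
The leading coefficient is 5.

5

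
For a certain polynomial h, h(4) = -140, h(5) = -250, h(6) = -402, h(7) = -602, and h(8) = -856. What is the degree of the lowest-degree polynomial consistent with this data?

3

Forward differences of the values at x = 4, 5, 6, 7, 8:
  h  : -140  -250  -402  -602  -856
  Δ  : -110  -152  -200  -254
  Δ^2: -42  -48  -54
  Δ^3: -6  -6
  Δ^4: 0
The third differences are constant (-6) and nonzero, while all higher differences vanish, so the minimal degree is 3.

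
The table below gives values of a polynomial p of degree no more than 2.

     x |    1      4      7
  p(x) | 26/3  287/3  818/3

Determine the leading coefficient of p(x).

5

Write p(x) = ax^2 + bx + c. Substituting each data point gives a linear system:
  a + b + c = 26/3
  16a + 4b + c = 287/3
  49a + 7b + c = 818/3
Solving the system yields a = 5, b = 4, c = -1/3.
So p(x) = 5x^2 + 4x - 1/3.
The leading coefficient is 5.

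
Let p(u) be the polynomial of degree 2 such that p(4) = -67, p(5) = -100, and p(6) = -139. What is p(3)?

-40

Write p(u) = au^2 + bu + c. Substituting each data point gives a linear system:
  16a + 4b + c = -67
  25a + 5b + c = -100
  36a + 6b + c = -139
Solving the system yields a = -3, b = -6, c = 5.
So p(u) = -3u² - 6u + 5.
Then p(3) = -40.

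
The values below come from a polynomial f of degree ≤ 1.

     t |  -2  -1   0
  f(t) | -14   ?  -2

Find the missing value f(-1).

On equispaced nodes a degree-1 polynomial has vanishing second forward difference, so
  f(-2) - 2·f(-1) + f(0) = 0.
Substituting the known values and solving for f(-1):
  -2·f(-1) = 16
  f(-1) = -8.

-8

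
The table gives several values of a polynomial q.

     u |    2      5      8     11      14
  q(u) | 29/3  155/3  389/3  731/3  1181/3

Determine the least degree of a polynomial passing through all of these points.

Forward differences of the values at u = 2, 5, 8, 11, 14:
  q  : 29/3  155/3  389/3  731/3  1181/3
  Δ  : 42  78  114  150
  Δ^2: 36  36  36
  Δ^3: 0  0
  Δ^4: 0
The second differences are constant (36) and nonzero, while all higher differences vanish, so the minimal degree is 2.

2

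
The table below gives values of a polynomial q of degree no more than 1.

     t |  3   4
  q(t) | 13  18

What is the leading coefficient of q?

Write q(t) = at + b. Substituting each data point gives a linear system:
  3a + b = 13
  4a + b = 18
Solving the system yields a = 5, b = -2.
So q(t) = 5t - 2.
The leading coefficient is 5.

5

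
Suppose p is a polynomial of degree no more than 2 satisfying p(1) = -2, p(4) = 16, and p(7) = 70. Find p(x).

Using the Lagrange interpolation formula with nodes 1, 4, 7:
  L_0(x) = (x - 4)(x - 7) / 18
  L_1(x) = (x - 1)(x - 7) / -9
  L_2(x) = (x - 1)(x - 4) / 18
Then p(x) = -2·L_0(x) + 16·L_1(x) + 70·L_2(x).
Expanding and collecting terms gives p(x) = 2x^2 - 4x.
Check: p(4) = 16. ✓

p(x) = 2x^2 - 4x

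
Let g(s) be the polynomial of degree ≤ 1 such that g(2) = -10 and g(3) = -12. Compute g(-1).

-4

Using the Lagrange interpolation formula with nodes 2, 3:
  L_0(s) = (s - 3) / -1
  L_1(s) = (s - 2) / 1
Then g(s) = -10·L_0(s) - 12·L_1(s).
Expanding and collecting terms gives g(s) = -2s - 6.
Evaluating at s = -1: g(-1) = -4.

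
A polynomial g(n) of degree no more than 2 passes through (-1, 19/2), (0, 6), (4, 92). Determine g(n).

Using the Lagrange interpolation formula with nodes -1, 0, 4:
  L_0(n) = n(n - 4) / 5
  L_1(n) = (n + 1)(n - 4) / -4
  L_2(n) = (n + 1)n / 20
Then g(n) = 19/2·L_0(n) + 6·L_1(n) + 92·L_2(n).
Expanding and collecting terms gives g(n) = 5n^2 + (3/2)n + 6.
Check: g(0) = 6. ✓

g(n) = 5n^2 + (3/2)n + 6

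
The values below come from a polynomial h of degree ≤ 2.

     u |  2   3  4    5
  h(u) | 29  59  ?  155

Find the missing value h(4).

101

The 3 known points determine the degree-2 polynomial uniquely.
Write h(u) = au^2 + bu + c. Substituting each data point gives a linear system:
  4a + 2b + c = 29
  9a + 3b + c = 59
  25a + 5b + c = 155
Solving the system yields a = 6, b = 0, c = 5.
So h(u) = 6u^2 + 5.
Then h(4) = 101.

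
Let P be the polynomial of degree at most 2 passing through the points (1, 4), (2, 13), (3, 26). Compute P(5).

Using the Lagrange interpolation formula with nodes 1, 2, 3:
  L_0(t) = (t - 2)(t - 3) / 2
  L_1(t) = (t - 1)(t - 3) / -1
  L_2(t) = (t - 1)(t - 2) / 2
Then P(t) = 4·L_0(t) + 13·L_1(t) + 26·L_2(t).
Expanding and collecting terms gives P(t) = 2t² + 3t - 1.
Evaluating at t = 5: P(5) = 64.

64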